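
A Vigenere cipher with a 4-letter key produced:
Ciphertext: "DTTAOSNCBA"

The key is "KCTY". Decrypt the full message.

Step 1: Key 'KCTY' has length 4. Extended key: KCTYKCTYKC
Step 2: Decrypt each position:
  D(3) - K(10) = 19 = T
  T(19) - C(2) = 17 = R
  T(19) - T(19) = 0 = A
  A(0) - Y(24) = 2 = C
  O(14) - K(10) = 4 = E
  S(18) - C(2) = 16 = Q
  N(13) - T(19) = 20 = U
  C(2) - Y(24) = 4 = E
  B(1) - K(10) = 17 = R
  A(0) - C(2) = 24 = Y
Plaintext: TRACEQUERY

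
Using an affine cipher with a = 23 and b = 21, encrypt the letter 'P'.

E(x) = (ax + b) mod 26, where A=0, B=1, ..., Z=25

Step 1: Convert 'P' to number: x = 15.
Step 2: E(15) = (23 * 15 + 21) mod 26 = 366 mod 26 = 2.
Step 3: Convert 2 back to letter: C.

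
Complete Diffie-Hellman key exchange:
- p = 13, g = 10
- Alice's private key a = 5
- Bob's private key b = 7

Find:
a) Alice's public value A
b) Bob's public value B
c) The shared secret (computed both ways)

Step 1: A = g^a mod p = 10^5 mod 13 = 4.
Step 2: B = g^b mod p = 10^7 mod 13 = 10.
Step 3: Alice computes s = B^a mod p = 10^5 mod 13 = 4.
Step 4: Bob computes s = A^b mod p = 4^7 mod 13 = 4.
Both sides agree: shared secret = 4.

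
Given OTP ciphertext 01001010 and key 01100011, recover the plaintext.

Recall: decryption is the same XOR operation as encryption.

Step 1: XOR ciphertext with key:
  Ciphertext: 01001010
  Key:        01100011
  XOR:        00101001
Step 2: Plaintext = 00101001 = 41 in decimal.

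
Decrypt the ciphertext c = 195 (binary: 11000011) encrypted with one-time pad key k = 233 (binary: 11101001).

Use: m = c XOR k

Step 1: XOR ciphertext with key:
  Ciphertext: 11000011
  Key:        11101001
  XOR:        00101010
Step 2: Plaintext = 00101010 = 42 in decimal.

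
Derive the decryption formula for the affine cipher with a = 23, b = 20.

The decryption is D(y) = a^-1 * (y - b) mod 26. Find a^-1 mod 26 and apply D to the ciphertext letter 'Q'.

Step 1: Find a^-1, the modular inverse of 23 mod 26.
Step 2: We need 23 * a^-1 = 1 (mod 26).
Step 3: 23 * 17 = 391 = 15 * 26 + 1, so a^-1 = 17.
Step 4: D(y) = 17(y - 20) mod 26.
Step 5: Apply to 'Q' (y = 16): D(16) = 17 * (16 - 20) mod 26 = 17 * -4 mod 26 = 10 -> 'K'.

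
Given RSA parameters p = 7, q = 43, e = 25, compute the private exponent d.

Step 1: n = 7 * 43 = 301.
Step 2: phi(n) = 6 * 42 = 252.
Step 3: Find d such that 25 * d = 1 (mod 252).
Step 4: d = 25^(-1) mod 252 = 121.
Verification: 25 * 121 = 3025 = 12 * 252 + 1.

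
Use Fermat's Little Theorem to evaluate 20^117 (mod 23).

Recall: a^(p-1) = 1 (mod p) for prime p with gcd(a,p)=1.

Step 1: Since 23 is prime, by Fermat's Little Theorem: 20^22 = 1 (mod 23).
Step 2: Reduce exponent: 117 mod 22 = 7.
Step 3: So 20^117 = 20^7 (mod 23).
Step 4: 20^7 mod 23 = 21.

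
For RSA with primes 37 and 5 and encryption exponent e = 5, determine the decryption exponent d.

Step 1: n = 37 * 5 = 185.
Step 2: phi(n) = 36 * 4 = 144.
Step 3: Find d such that 5 * d = 1 (mod 144).
Step 4: d = 5^(-1) mod 144 = 29.
Verification: 5 * 29 = 145 = 1 * 144 + 1.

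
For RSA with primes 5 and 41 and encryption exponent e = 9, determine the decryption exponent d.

Step 1: n = 5 * 41 = 205.
Step 2: phi(n) = 4 * 40 = 160.
Step 3: Find d such that 9 * d = 1 (mod 160).
Step 4: d = 9^(-1) mod 160 = 89.
Verification: 9 * 89 = 801 = 5 * 160 + 1.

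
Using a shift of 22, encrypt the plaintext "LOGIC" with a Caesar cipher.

Step 1: For each letter, shift forward by 22 positions (mod 26).
  L (position 11) -> position (11+22) mod 26 = 7 -> H
  O (position 14) -> position (14+22) mod 26 = 10 -> K
  G (position 6) -> position (6+22) mod 26 = 2 -> C
  I (position 8) -> position (8+22) mod 26 = 4 -> E
  C (position 2) -> position (2+22) mod 26 = 24 -> Y
Result: HKCEY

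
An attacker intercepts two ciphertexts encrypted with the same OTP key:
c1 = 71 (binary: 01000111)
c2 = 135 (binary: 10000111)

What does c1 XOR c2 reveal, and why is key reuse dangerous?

Step 1: c1 XOR c2 = (m1 XOR k) XOR (m2 XOR k).
Step 2: By XOR associativity/commutativity: = m1 XOR m2 XOR k XOR k = m1 XOR m2.
Step 3: 01000111 XOR 10000111 = 11000000 = 192.
Step 4: The key cancels out! An attacker learns m1 XOR m2 = 192, revealing the relationship between plaintexts.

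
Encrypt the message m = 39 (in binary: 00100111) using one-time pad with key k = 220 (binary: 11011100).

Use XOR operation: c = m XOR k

Step 1: Write out the XOR operation bit by bit:
  Message: 00100111
  Key:     11011100
  XOR:     11111011
Step 2: Convert to decimal: 11111011 = 251.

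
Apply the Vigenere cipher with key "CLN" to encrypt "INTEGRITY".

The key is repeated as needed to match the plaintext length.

Step 1: Repeat key to match plaintext length:
  Plaintext: INTEGRITY
  Key:       CLNCLNCLN
Step 2: Encrypt each letter:
  I(8) + C(2) = (8+2) mod 26 = 10 = K
  N(13) + L(11) = (13+11) mod 26 = 24 = Y
  T(19) + N(13) = (19+13) mod 26 = 6 = G
  E(4) + C(2) = (4+2) mod 26 = 6 = G
  G(6) + L(11) = (6+11) mod 26 = 17 = R
  R(17) + N(13) = (17+13) mod 26 = 4 = E
  I(8) + C(2) = (8+2) mod 26 = 10 = K
  T(19) + L(11) = (19+11) mod 26 = 4 = E
  Y(24) + N(13) = (24+13) mod 26 = 11 = L
Ciphertext: KYGGREKEL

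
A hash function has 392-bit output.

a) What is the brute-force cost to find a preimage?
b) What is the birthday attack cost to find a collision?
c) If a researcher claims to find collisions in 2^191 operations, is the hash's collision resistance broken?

Step 1: Preimage resistance requires brute-force of 2^392 operations.
Step 2: Collision resistance (birthday bound) = 2^(392/2) = 2^196.
Step 3: The claimed attack costs 2^191 operations.
Step 4: Since 2^191 < 2^196, the claimed attack beats the generic birthday bound, so collision resistance is broken.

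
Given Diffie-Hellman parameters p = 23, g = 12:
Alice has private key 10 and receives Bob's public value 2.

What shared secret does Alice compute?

Step 1: s = B^a mod p = 2^10 mod 23.
  2^1 mod 23 = 2
  2^2 mod 23 = (2 * 2) mod 23 = 4
  2^3 mod 23 = (4 * 2) mod 23 = 8
  2^4 mod 23 = (8 * 2) mod 23 = 16
  2^5 mod 23 = (16 * 2) mod 23 = 9
  2^6 mod 23 = (9 * 2) mod 23 = 18
  2^7 mod 23 = (18 * 2) mod 23 = 13
  2^8 mod 23 = (13 * 2) mod 23 = 3
  2^9 mod 23 = (3 * 2) mod 23 = 6
  2^10 mod 23 = (6 * 2) mod 23 = 12
Result: shared secret = 12.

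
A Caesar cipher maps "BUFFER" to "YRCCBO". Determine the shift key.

Step 1: Compare first letters: B (position 1) -> Y (position 24).
Step 2: Shift = (24 - 1) mod 26 = 23.
The shift value is 23.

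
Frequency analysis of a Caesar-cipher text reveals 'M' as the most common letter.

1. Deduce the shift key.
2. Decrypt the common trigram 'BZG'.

Step 1: In English, 'E' is the most frequent letter (12.7%).
Step 2: The most frequent ciphertext letter is 'M' (position 12).
Step 3: Shift = (12 - 4) mod 26 = 8.
Step 4: Decrypt 'BZG' by shifting back 8:
  B -> T
  Z -> R
  G -> Y
Step 5: 'BZG' decrypts to 'TRY'.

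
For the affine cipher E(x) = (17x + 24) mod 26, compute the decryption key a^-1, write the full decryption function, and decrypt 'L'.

Step 1: Find a^-1, the modular inverse of 17 mod 26.
Step 2: We need 17 * a^-1 = 1 (mod 26).
Step 3: 17 * 23 = 391 = 15 * 26 + 1, so a^-1 = 23.
Step 4: D(y) = 23(y - 24) mod 26.
Step 5: Apply to 'L' (y = 11): D(11) = 23 * (11 - 24) mod 26 = 23 * -13 mod 26 = 13 -> 'N'.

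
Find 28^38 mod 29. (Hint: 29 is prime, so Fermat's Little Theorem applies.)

Step 1: Since 29 is prime, by Fermat's Little Theorem: 28^28 = 1 (mod 29).
Step 2: Reduce exponent: 38 mod 28 = 10.
Step 3: So 28^38 = 28^10 (mod 29).
Step 4: 28^10 mod 29 = 1.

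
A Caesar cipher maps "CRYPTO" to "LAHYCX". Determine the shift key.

Step 1: Compare first letters: C (position 2) -> L (position 11).
Step 2: Shift = (11 - 2) mod 26 = 9.
The shift value is 9.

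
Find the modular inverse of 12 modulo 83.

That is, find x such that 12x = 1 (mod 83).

Step 1: We need x such that 12 * x = 1 (mod 83).
Step 2: Using the extended Euclidean algorithm or trial:
  12 * 7 = 84 = 1 * 83 + 1.
Step 3: Since 84 mod 83 = 1, the inverse is x = 7.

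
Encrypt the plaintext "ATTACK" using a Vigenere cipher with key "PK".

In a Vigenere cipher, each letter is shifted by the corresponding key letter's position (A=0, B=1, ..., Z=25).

Step 1: Repeat key to match plaintext length:
  Plaintext: ATTACK
  Key:       PKPKPK
Step 2: Encrypt each letter:
  A(0) + P(15) = (0+15) mod 26 = 15 = P
  T(19) + K(10) = (19+10) mod 26 = 3 = D
  T(19) + P(15) = (19+15) mod 26 = 8 = I
  A(0) + K(10) = (0+10) mod 26 = 10 = K
  C(2) + P(15) = (2+15) mod 26 = 17 = R
  K(10) + K(10) = (10+10) mod 26 = 20 = U
Ciphertext: PDIKRU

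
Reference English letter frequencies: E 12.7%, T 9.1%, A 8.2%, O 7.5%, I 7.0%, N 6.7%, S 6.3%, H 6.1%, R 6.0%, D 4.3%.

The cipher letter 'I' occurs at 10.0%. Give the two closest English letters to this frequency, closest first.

Step 1: Observed frequency of 'I' is 10.0%.
Step 2: Compute distances to each reference frequency and sort:
  T (9.1%): difference = 0.9% <-- BEST
  A (8.2%): difference = 1.8% <-- RUNNER-UP
  O (7.5%): difference = 2.5%
  E (12.7%): difference = 2.7%
  I (7.0%): difference = 3.0%
Step 3: Most likely is 'T' (9.1%, diff 0.9%); second most likely is 'A' (8.2%, diff 1.8%).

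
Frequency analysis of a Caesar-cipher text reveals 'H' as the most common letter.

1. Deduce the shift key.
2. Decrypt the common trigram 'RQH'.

Step 1: In English, 'E' is the most frequent letter (12.7%).
Step 2: The most frequent ciphertext letter is 'H' (position 7).
Step 3: Shift = (7 - 4) mod 26 = 3.
Step 4: Decrypt 'RQH' by shifting back 3:
  R -> O
  Q -> N
  H -> E
Step 5: 'RQH' decrypts to 'ONE'.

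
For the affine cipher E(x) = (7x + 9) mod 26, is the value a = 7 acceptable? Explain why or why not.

Step 1: Compute gcd(7, 26).
Step 2: gcd(7, 26) = 1.
Since gcd = 1, 7 is coprime with 26, so it is a valid key.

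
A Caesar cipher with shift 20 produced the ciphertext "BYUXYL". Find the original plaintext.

Step 1: Reverse the shift by subtracting 20 from each letter position.
  B (position 1) -> position (1-20) mod 26 = 7 -> H
  Y (position 24) -> position (24-20) mod 26 = 4 -> E
  U (position 20) -> position (20-20) mod 26 = 0 -> A
  X (position 23) -> position (23-20) mod 26 = 3 -> D
  Y (position 24) -> position (24-20) mod 26 = 4 -> E
  L (position 11) -> position (11-20) mod 26 = 17 -> R
Decrypted message: HEADER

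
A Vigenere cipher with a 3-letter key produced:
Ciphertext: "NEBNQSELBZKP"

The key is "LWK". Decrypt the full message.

Step 1: Key 'LWK' has length 3. Extended key: LWKLWKLWKLWK
Step 2: Decrypt each position:
  N(13) - L(11) = 2 = C
  E(4) - W(22) = 8 = I
  B(1) - K(10) = 17 = R
  N(13) - L(11) = 2 = C
  Q(16) - W(22) = 20 = U
  S(18) - K(10) = 8 = I
  E(4) - L(11) = 19 = T
  L(11) - W(22) = 15 = P
  B(1) - K(10) = 17 = R
  Z(25) - L(11) = 14 = O
  K(10) - W(22) = 14 = O
  P(15) - K(10) = 5 = F
Plaintext: CIRCUITPROOF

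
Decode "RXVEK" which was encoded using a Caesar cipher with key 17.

Step 1: Reverse the shift by subtracting 17 from each letter position.
  R (position 17) -> position (17-17) mod 26 = 0 -> A
  X (position 23) -> position (23-17) mod 26 = 6 -> G
  V (position 21) -> position (21-17) mod 26 = 4 -> E
  E (position 4) -> position (4-17) mod 26 = 13 -> N
  K (position 10) -> position (10-17) mod 26 = 19 -> T
Decrypted message: AGENT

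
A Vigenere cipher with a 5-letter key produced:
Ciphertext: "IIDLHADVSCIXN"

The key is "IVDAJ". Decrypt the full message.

Step 1: Key 'IVDAJ' has length 5. Extended key: IVDAJIVDAJIVD
Step 2: Decrypt each position:
  I(8) - I(8) = 0 = A
  I(8) - V(21) = 13 = N
  D(3) - D(3) = 0 = A
  L(11) - A(0) = 11 = L
  H(7) - J(9) = 24 = Y
  A(0) - I(8) = 18 = S
  D(3) - V(21) = 8 = I
  V(21) - D(3) = 18 = S
  S(18) - A(0) = 18 = S
  C(2) - J(9) = 19 = T
  I(8) - I(8) = 0 = A
  X(23) - V(21) = 2 = C
  N(13) - D(3) = 10 = K
Plaintext: ANALYSISSTACK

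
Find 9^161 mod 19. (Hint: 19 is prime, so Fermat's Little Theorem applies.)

Step 1: Since 19 is prime, by Fermat's Little Theorem: 9^18 = 1 (mod 19).
Step 2: Reduce exponent: 161 mod 18 = 17.
Step 3: So 9^161 = 9^17 (mod 19).
Step 4: 9^17 mod 19 = 17.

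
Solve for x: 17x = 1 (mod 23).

Step 1: We need x such that 17 * x = 1 (mod 23).
Step 2: Using the extended Euclidean algorithm or trial:
  17 * 19 = 323 = 14 * 23 + 1.
Step 3: Since 323 mod 23 = 1, the inverse is x = 19.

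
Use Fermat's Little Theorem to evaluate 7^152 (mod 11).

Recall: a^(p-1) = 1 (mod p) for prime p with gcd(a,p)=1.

Step 1: Since 11 is prime, by Fermat's Little Theorem: 7^10 = 1 (mod 11).
Step 2: Reduce exponent: 152 mod 10 = 2.
Step 3: So 7^152 = 7^2 (mod 11).
Step 4: 7^2 mod 11 = 5.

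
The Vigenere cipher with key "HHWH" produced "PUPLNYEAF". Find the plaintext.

Step 1: Extend key: HHWHHHWHH
Step 2: Decrypt each letter (c - k) mod 26:
  P(15) - H(7) = (15-7) mod 26 = 8 = I
  U(20) - H(7) = (20-7) mod 26 = 13 = N
  P(15) - W(22) = (15-22) mod 26 = 19 = T
  L(11) - H(7) = (11-7) mod 26 = 4 = E
  N(13) - H(7) = (13-7) mod 26 = 6 = G
  Y(24) - H(7) = (24-7) mod 26 = 17 = R
  E(4) - W(22) = (4-22) mod 26 = 8 = I
  A(0) - H(7) = (0-7) mod 26 = 19 = T
  F(5) - H(7) = (5-7) mod 26 = 24 = Y
Plaintext: INTEGRITY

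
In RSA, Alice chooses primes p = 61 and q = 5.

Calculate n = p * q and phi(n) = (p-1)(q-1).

Step 1: n = p * q = 61 * 5 = 305.
Step 2: phi(n) = (p-1)(q-1) = 60 * 4 = 240.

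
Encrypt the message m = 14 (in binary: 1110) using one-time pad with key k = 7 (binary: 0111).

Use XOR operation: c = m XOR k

Step 1: Write out the XOR operation bit by bit:
  Message: 1110
  Key:     0111
  XOR:     1001
Step 2: Convert to decimal: 1001 = 9.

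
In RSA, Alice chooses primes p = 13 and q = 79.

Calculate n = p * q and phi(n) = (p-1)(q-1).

Step 1: n = p * q = 13 * 79 = 1027.
Step 2: phi(n) = (p-1)(q-1) = 12 * 78 = 936.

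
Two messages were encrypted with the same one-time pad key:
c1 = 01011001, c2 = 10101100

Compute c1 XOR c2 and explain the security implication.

Step 1: c1 XOR c2 = (m1 XOR k) XOR (m2 XOR k).
Step 2: By XOR associativity/commutativity: = m1 XOR m2 XOR k XOR k = m1 XOR m2.
Step 3: 01011001 XOR 10101100 = 11110101 = 245.
Step 4: The key cancels out! An attacker learns m1 XOR m2 = 245, revealing the relationship between plaintexts.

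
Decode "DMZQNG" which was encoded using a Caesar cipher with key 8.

Step 1: Reverse the shift by subtracting 8 from each letter position.
  D (position 3) -> position (3-8) mod 26 = 21 -> V
  M (position 12) -> position (12-8) mod 26 = 4 -> E
  Z (position 25) -> position (25-8) mod 26 = 17 -> R
  Q (position 16) -> position (16-8) mod 26 = 8 -> I
  N (position 13) -> position (13-8) mod 26 = 5 -> F
  G (position 6) -> position (6-8) mod 26 = 24 -> Y
Decrypted message: VERIFY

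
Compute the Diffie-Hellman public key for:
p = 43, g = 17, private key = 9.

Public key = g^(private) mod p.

Step 1: A = g^a mod p = 17^9 mod 43.
  17^1 mod 43 = 17
  17^2 mod 43 = (17 * 17) mod 43 = 31
  17^3 mod 43 = (31 * 17) mod 43 = 11
  17^4 mod 43 = (11 * 17) mod 43 = 15
  17^5 mod 43 = (15 * 17) mod 43 = 40
  17^6 mod 43 = (40 * 17) mod 43 = 35
  17^7 mod 43 = (35 * 17) mod 43 = 36
  17^8 mod 43 = (36 * 17) mod 43 = 10
  17^9 mod 43 = (10 * 17) mod 43 = 41
Result: A = 41.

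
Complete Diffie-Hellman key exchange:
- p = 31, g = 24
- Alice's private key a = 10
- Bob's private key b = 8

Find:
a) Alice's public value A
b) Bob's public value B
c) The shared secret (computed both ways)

Step 1: A = g^a mod p = 24^10 mod 31 = 25.
Step 2: B = g^b mod p = 24^8 mod 31 = 10.
Step 3: Alice computes s = B^a mod p = 10^10 mod 31 = 5.
Step 4: Bob computes s = A^b mod p = 25^8 mod 31 = 5.
Both sides agree: shared secret = 5.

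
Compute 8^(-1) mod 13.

Step 1: We need x such that 8 * x = 1 (mod 13).
Step 2: Using the extended Euclidean algorithm or trial:
  8 * 5 = 40 = 3 * 13 + 1.
Step 3: Since 40 mod 13 = 1, the inverse is x = 5.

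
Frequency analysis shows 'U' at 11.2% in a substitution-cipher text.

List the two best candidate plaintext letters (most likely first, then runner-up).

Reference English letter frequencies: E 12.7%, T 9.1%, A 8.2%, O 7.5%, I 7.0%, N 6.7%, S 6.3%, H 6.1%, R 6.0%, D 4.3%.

Step 1: Observed frequency of 'U' is 11.2%.
Step 2: Compute distances to each reference frequency and sort:
  E (12.7%): difference = 1.5% <-- BEST
  T (9.1%): difference = 2.1% <-- RUNNER-UP
  A (8.2%): difference = 3.0%
  O (7.5%): difference = 3.7%
  I (7.0%): difference = 4.2%
Step 3: Most likely is 'E' (12.7%, diff 1.5%); second most likely is 'T' (9.1%, diff 2.1%).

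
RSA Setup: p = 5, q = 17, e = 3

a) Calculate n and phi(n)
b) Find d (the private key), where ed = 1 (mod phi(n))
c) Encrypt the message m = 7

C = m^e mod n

Step 1: n = 5 * 17 = 85.
Step 2: phi(n) = (5-1)(17-1) = 4 * 16 = 64.
Step 3: Find d = 3^(-1) mod 64 = 43.
  Verify: 3 * 43 = 129 = 1 (mod 64).
Step 4: C = 7^3 mod 85 = 3.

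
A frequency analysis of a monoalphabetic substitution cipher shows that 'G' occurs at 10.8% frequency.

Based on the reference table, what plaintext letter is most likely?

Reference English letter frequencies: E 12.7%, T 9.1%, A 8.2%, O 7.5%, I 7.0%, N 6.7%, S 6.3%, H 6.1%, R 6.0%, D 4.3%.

Step 1: The observed frequency is 10.8%.
Step 2: Compare with English frequencies:
  E: 12.7% (difference: 1.9%)
  T: 9.1% (difference: 1.7%) <-- closest
  A: 8.2% (difference: 2.6%)
  O: 7.5% (difference: 3.3%)
  I: 7.0% (difference: 3.8%)
  N: 6.7% (difference: 4.1%)
  S: 6.3% (difference: 4.5%)
  H: 6.1% (difference: 4.7%)
  R: 6.0% (difference: 4.8%)
  D: 4.3% (difference: 6.5%)
Step 3: 'G' most likely represents 'T' (frequency 9.1%).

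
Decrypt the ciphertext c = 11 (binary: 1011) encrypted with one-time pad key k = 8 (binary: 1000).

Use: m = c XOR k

Step 1: XOR ciphertext with key:
  Ciphertext: 1011
  Key:        1000
  XOR:        0011
Step 2: Plaintext = 0011 = 3 in decimal.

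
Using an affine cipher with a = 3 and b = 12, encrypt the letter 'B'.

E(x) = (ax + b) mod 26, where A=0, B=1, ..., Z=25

Step 1: Convert 'B' to number: x = 1.
Step 2: E(1) = (3 * 1 + 12) mod 26 = 15 mod 26 = 15.
Step 3: Convert 15 back to letter: P.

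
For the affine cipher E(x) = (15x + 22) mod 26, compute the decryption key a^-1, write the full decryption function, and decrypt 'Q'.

Step 1: Find a^-1, the modular inverse of 15 mod 26.
Step 2: We need 15 * a^-1 = 1 (mod 26).
Step 3: 15 * 7 = 105 = 4 * 26 + 1, so a^-1 = 7.
Step 4: D(y) = 7(y - 22) mod 26.
Step 5: Apply to 'Q' (y = 16): D(16) = 7 * (16 - 22) mod 26 = 7 * -6 mod 26 = 10 -> 'K'.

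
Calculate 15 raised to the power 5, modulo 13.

Step 1: Compute 15^5 mod 13 step by step, reducing modulo 13 at each step.
  15^1 mod 13 = 2
  15^2 mod 13 = (2 * 15) mod 13 = 4
  15^3 mod 13 = (4 * 15) mod 13 = 8
  15^4 mod 13 = (8 * 15) mod 13 = 3
  15^5 mod 13 = (3 * 15) mod 13 = 6
Step 2: Result = 6.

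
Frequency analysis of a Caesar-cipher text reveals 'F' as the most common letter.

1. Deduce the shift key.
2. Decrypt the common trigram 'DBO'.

Step 1: In English, 'E' is the most frequent letter (12.7%).
Step 2: The most frequent ciphertext letter is 'F' (position 5).
Step 3: Shift = (5 - 4) mod 26 = 1.
Step 4: Decrypt 'DBO' by shifting back 1:
  D -> C
  B -> A
  O -> N
Step 5: 'DBO' decrypts to 'CAN'.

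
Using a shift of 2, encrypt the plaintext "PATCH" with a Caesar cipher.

Step 1: For each letter, shift forward by 2 positions (mod 26).
  P (position 15) -> position (15+2) mod 26 = 17 -> R
  A (position 0) -> position (0+2) mod 26 = 2 -> C
  T (position 19) -> position (19+2) mod 26 = 21 -> V
  C (position 2) -> position (2+2) mod 26 = 4 -> E
  H (position 7) -> position (7+2) mod 26 = 9 -> J
Result: RCVEJ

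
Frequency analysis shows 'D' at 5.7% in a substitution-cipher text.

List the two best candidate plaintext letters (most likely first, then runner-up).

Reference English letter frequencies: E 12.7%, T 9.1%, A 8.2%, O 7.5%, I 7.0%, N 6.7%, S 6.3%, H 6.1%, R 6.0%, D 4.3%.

Step 1: Observed frequency of 'D' is 5.7%.
Step 2: Compute distances to each reference frequency and sort:
  R (6.0%): difference = 0.3% <-- BEST
  H (6.1%): difference = 0.4% <-- RUNNER-UP
  S (6.3%): difference = 0.6%
  N (6.7%): difference = 1.0%
  I (7.0%): difference = 1.3%
Step 3: Most likely is 'R' (6.0%, diff 0.3%); second most likely is 'H' (6.1%, diff 0.4%).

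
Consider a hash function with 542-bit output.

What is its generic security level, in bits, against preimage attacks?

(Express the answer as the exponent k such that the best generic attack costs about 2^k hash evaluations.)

Step 1: The hash has a 542-bit output.
Step 2: Preimage resistance means: given a digest h(x), it should be infeasible to find any input that hashes to it.
With a 542-bit output there are 2^542 possible digests, so a generic brute-force preimage search costs about 2^542 evaluations.
Step 3: Security level = 542 bits.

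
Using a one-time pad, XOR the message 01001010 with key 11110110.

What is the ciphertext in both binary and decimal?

Step 1: Write out the XOR operation bit by bit:
  Message: 01001010
  Key:     11110110
  XOR:     10111100
Step 2: Convert to decimal: 10111100 = 188.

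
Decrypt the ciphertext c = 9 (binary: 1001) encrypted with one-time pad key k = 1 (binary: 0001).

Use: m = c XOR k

Step 1: XOR ciphertext with key:
  Ciphertext: 1001
  Key:        0001
  XOR:        1000
Step 2: Plaintext = 1000 = 8 in decimal.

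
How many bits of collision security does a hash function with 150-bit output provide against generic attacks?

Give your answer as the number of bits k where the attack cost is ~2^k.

Step 1: The hash has a 150-bit output.
Step 2: Collision resistance means it should be infeasible to find any x != y with h(x) = h(y).
By the birthday bound, a generic collision search succeeds after about sqrt(2^150) = 2^(150/2) = 2^75 evaluations.
Step 3: Security level = 75 bits.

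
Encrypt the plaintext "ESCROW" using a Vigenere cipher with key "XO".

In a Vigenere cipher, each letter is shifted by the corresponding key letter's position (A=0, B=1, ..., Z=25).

Step 1: Repeat key to match plaintext length:
  Plaintext: ESCROW
  Key:       XOXOXO
Step 2: Encrypt each letter:
  E(4) + X(23) = (4+23) mod 26 = 1 = B
  S(18) + O(14) = (18+14) mod 26 = 6 = G
  C(2) + X(23) = (2+23) mod 26 = 25 = Z
  R(17) + O(14) = (17+14) mod 26 = 5 = F
  O(14) + X(23) = (14+23) mod 26 = 11 = L
  W(22) + O(14) = (22+14) mod 26 = 10 = K
Ciphertext: BGZFLK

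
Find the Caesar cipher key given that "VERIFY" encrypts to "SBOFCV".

Step 1: Compare first letters: V (position 21) -> S (position 18).
Step 2: Shift = (18 - 21) mod 26 = 23.
The shift value is 23.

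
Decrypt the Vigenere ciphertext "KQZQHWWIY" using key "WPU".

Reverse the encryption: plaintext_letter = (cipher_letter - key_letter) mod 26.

Step 1: Extend key: WPUWPUWPU
Step 2: Decrypt each letter (c - k) mod 26:
  K(10) - W(22) = (10-22) mod 26 = 14 = O
  Q(16) - P(15) = (16-15) mod 26 = 1 = B
  Z(25) - U(20) = (25-20) mod 26 = 5 = F
  Q(16) - W(22) = (16-22) mod 26 = 20 = U
  H(7) - P(15) = (7-15) mod 26 = 18 = S
  W(22) - U(20) = (22-20) mod 26 = 2 = C
  W(22) - W(22) = (22-22) mod 26 = 0 = A
  I(8) - P(15) = (8-15) mod 26 = 19 = T
  Y(24) - U(20) = (24-20) mod 26 = 4 = E
Plaintext: OBFUSCATE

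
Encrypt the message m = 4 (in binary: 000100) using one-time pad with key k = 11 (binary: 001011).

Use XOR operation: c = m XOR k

Step 1: Write out the XOR operation bit by bit:
  Message: 000100
  Key:     001011
  XOR:     001111
Step 2: Convert to decimal: 001111 = 15.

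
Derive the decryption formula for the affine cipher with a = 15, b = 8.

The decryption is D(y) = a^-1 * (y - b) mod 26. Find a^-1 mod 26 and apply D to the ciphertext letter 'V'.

Step 1: Find a^-1, the modular inverse of 15 mod 26.
Step 2: We need 15 * a^-1 = 1 (mod 26).
Step 3: 15 * 7 = 105 = 4 * 26 + 1, so a^-1 = 7.
Step 4: D(y) = 7(y - 8) mod 26.
Step 5: Apply to 'V' (y = 21): D(21) = 7 * (21 - 8) mod 26 = 7 * 13 mod 26 = 13 -> 'N'.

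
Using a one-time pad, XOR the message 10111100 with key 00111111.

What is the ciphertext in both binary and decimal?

Step 1: Write out the XOR operation bit by bit:
  Message: 10111100
  Key:     00111111
  XOR:     10000011
Step 2: Convert to decimal: 10000011 = 131.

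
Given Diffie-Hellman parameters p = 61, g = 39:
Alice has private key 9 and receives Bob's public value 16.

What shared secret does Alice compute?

Step 1: s = B^a mod p = 16^9 mod 61.
  16^1 mod 61 = 16
  16^2 mod 61 = (16 * 16) mod 61 = 12
  16^3 mod 61 = (12 * 16) mod 61 = 9
  16^4 mod 61 = (9 * 16) mod 61 = 22
  16^5 mod 61 = (22 * 16) mod 61 = 47
  16^6 mod 61 = (47 * 16) mod 61 = 20
  16^7 mod 61 = (20 * 16) mod 61 = 15
  16^8 mod 61 = (15 * 16) mod 61 = 57
  16^9 mod 61 = (57 * 16) mod 61 = 58
Result: shared secret = 58.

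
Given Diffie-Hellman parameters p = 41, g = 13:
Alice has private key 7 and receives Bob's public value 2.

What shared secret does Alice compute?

Step 1: s = B^a mod p = 2^7 mod 41.
  2^1 mod 41 = 2
  2^2 mod 41 = (2 * 2) mod 41 = 4
  2^3 mod 41 = (4 * 2) mod 41 = 8
  2^4 mod 41 = (8 * 2) mod 41 = 16
  2^5 mod 41 = (16 * 2) mod 41 = 32
  2^6 mod 41 = (32 * 2) mod 41 = 23
  2^7 mod 41 = (23 * 2) mod 41 = 5
Result: shared secret = 5.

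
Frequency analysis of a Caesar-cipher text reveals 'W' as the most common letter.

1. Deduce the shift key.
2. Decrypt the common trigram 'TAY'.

Step 1: In English, 'E' is the most frequent letter (12.7%).
Step 2: The most frequent ciphertext letter is 'W' (position 22).
Step 3: Shift = (22 - 4) mod 26 = 18.
Step 4: Decrypt 'TAY' by shifting back 18:
  T -> B
  A -> I
  Y -> G
Step 5: 'TAY' decrypts to 'BIG'.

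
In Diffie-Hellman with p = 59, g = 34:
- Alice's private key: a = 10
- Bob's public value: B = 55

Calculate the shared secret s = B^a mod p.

Step 1: s = B^a mod p = 55^10 mod 59.
  55^1 mod 59 = 55
  55^2 mod 59 = (55 * 55) mod 59 = 16
  55^3 mod 59 = (16 * 55) mod 59 = 54
  55^4 mod 59 = (54 * 55) mod 59 = 20
  55^5 mod 59 = (20 * 55) mod 59 = 38
  55^6 mod 59 = (38 * 55) mod 59 = 25
  55^7 mod 59 = (25 * 55) mod 59 = 18
  55^8 mod 59 = (18 * 55) mod 59 = 46
  55^9 mod 59 = (46 * 55) mod 59 = 52
  55^10 mod 59 = (52 * 55) mod 59 = 28
Result: shared secret = 28.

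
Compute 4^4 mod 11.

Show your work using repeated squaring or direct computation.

Step 1: Compute 4^4 mod 11 step by step, reducing modulo 11 at each step.
  4^1 mod 11 = 4
  4^2 mod 11 = (4 * 4) mod 11 = 5
  4^3 mod 11 = (5 * 4) mod 11 = 9
  4^4 mod 11 = (9 * 4) mod 11 = 3
Step 2: Result = 3.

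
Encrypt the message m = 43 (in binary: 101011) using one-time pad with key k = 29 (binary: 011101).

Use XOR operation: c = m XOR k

Step 1: Write out the XOR operation bit by bit:
  Message: 101011
  Key:     011101
  XOR:     110110
Step 2: Convert to decimal: 110110 = 54.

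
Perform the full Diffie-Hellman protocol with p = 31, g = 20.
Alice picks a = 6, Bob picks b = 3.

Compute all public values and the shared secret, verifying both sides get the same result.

Step 1: A = g^a mod p = 20^6 mod 31 = 4.
Step 2: B = g^b mod p = 20^3 mod 31 = 2.
Step 3: Alice computes s = B^a mod p = 2^6 mod 31 = 2.
Step 4: Bob computes s = A^b mod p = 4^3 mod 31 = 2.
Both sides agree: shared secret = 2.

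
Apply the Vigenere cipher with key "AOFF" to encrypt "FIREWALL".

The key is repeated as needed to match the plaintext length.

Step 1: Repeat key to match plaintext length:
  Plaintext: FIREWALL
  Key:       AOFFAOFF
Step 2: Encrypt each letter:
  F(5) + A(0) = (5+0) mod 26 = 5 = F
  I(8) + O(14) = (8+14) mod 26 = 22 = W
  R(17) + F(5) = (17+5) mod 26 = 22 = W
  E(4) + F(5) = (4+5) mod 26 = 9 = J
  W(22) + A(0) = (22+0) mod 26 = 22 = W
  A(0) + O(14) = (0+14) mod 26 = 14 = O
  L(11) + F(5) = (11+5) mod 26 = 16 = Q
  L(11) + F(5) = (11+5) mod 26 = 16 = Q
Ciphertext: FWWJWOQQ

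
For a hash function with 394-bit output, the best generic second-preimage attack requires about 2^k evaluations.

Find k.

Step 1: The hash has a 394-bit output.
Step 2: Second-preimage resistance means: given a specific input x, it should be infeasible to find a different y with h(y) = h(x).
With a 394-bit output, a generic search for a second preimage costs about 2^394 evaluations (each trial matches the fixed target with probability 2^-394).
Step 3: Security level = 394 bits.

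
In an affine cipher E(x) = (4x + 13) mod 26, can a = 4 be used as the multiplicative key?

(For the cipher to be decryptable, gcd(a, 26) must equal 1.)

Step 1: Compute gcd(4, 26).
Step 2: gcd(4, 26) = 2.
Since gcd = 2 != 1, 4 shares a common factor with 26, so it cannot be used.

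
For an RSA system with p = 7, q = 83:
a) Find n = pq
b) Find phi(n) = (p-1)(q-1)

Step 1: n = p * q = 7 * 83 = 581.
Step 2: phi(n) = (p-1)(q-1) = 6 * 82 = 492.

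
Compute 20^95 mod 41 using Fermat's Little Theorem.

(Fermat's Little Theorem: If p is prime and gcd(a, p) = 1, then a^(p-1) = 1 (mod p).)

Step 1: Since 41 is prime, by Fermat's Little Theorem: 20^40 = 1 (mod 41).
Step 2: Reduce exponent: 95 mod 40 = 15.
Step 3: So 20^95 = 20^15 (mod 41).
Step 4: 20^15 mod 41 = 9.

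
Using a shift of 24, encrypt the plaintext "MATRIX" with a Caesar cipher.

Step 1: For each letter, shift forward by 24 positions (mod 26).
  M (position 12) -> position (12+24) mod 26 = 10 -> K
  A (position 0) -> position (0+24) mod 26 = 24 -> Y
  T (position 19) -> position (19+24) mod 26 = 17 -> R
  R (position 17) -> position (17+24) mod 26 = 15 -> P
  I (position 8) -> position (8+24) mod 26 = 6 -> G
  X (position 23) -> position (23+24) mod 26 = 21 -> V
Result: KYRPGV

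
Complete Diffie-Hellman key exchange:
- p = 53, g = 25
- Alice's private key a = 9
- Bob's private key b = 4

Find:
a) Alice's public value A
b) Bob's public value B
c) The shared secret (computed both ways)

Step 1: A = g^a mod p = 25^9 mod 53 = 7.
Step 2: B = g^b mod p = 25^4 mod 53 = 15.
Step 3: Alice computes s = B^a mod p = 15^9 mod 53 = 16.
Step 4: Bob computes s = A^b mod p = 7^4 mod 53 = 16.
Both sides agree: shared secret = 16.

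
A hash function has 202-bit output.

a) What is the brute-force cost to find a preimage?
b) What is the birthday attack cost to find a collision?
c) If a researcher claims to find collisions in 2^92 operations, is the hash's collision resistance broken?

Step 1: Preimage resistance requires brute-force of 2^202 operations.
Step 2: Collision resistance (birthday bound) = 2^(202/2) = 2^101.
Step 3: The claimed attack costs 2^92 operations.
Step 4: Since 2^92 < 2^101, the claimed attack beats the generic birthday bound, so collision resistance is broken.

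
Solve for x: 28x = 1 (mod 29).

Step 1: We need x such that 28 * x = 1 (mod 29).
Step 2: Using the extended Euclidean algorithm or trial:
  28 * 28 = 784 = 27 * 29 + 1.
Step 3: Since 784 mod 29 = 1, the inverse is x = 28.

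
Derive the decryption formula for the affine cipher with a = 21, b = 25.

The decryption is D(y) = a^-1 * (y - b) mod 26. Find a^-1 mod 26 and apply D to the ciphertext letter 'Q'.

Step 1: Find a^-1, the modular inverse of 21 mod 26.
Step 2: We need 21 * a^-1 = 1 (mod 26).
Step 3: 21 * 5 = 105 = 4 * 26 + 1, so a^-1 = 5.
Step 4: D(y) = 5(y - 25) mod 26.
Step 5: Apply to 'Q' (y = 16): D(16) = 5 * (16 - 25) mod 26 = 5 * -9 mod 26 = 7 -> 'H'.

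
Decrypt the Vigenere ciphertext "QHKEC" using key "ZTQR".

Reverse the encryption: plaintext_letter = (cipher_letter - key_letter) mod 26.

Step 1: Extend key: ZTQRZ
Step 2: Decrypt each letter (c - k) mod 26:
  Q(16) - Z(25) = (16-25) mod 26 = 17 = R
  H(7) - T(19) = (7-19) mod 26 = 14 = O
  K(10) - Q(16) = (10-16) mod 26 = 20 = U
  E(4) - R(17) = (4-17) mod 26 = 13 = N
  C(2) - Z(25) = (2-25) mod 26 = 3 = D
Plaintext: ROUND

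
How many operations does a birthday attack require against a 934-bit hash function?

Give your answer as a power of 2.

Step 1: The birthday paradox gives collision probability ~50% after sqrt(2^n) = 2^(n/2) hashes.
Step 2: For 934-bit output: 2^(934/2) = 2^467.
Step 3: Approximately 2^467 hash computations needed.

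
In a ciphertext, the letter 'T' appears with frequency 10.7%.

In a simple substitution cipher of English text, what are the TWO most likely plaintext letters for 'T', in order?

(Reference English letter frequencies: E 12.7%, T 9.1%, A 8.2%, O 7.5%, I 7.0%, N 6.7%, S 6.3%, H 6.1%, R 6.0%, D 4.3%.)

Step 1: Observed frequency of 'T' is 10.7%.
Step 2: Compute distances to each reference frequency and sort:
  T (9.1%): difference = 1.6% <-- BEST
  E (12.7%): difference = 2.0% <-- RUNNER-UP
  A (8.2%): difference = 2.5%
  O (7.5%): difference = 3.2%
  I (7.0%): difference = 3.7%
Step 3: Most likely is 'T' (9.1%, diff 1.6%); second most likely is 'E' (12.7%, diff 2.0%).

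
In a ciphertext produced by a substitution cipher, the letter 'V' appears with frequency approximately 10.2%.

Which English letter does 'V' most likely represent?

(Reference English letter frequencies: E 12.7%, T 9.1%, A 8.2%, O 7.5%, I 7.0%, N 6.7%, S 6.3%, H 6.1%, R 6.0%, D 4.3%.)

Step 1: The observed frequency is 10.2%.
Step 2: Compare with English frequencies:
  E: 12.7% (difference: 2.5%)
  T: 9.1% (difference: 1.1%) <-- closest
  A: 8.2% (difference: 2.0%)
  O: 7.5% (difference: 2.7%)
  I: 7.0% (difference: 3.2%)
  N: 6.7% (difference: 3.5%)
  S: 6.3% (difference: 3.9%)
  H: 6.1% (difference: 4.1%)
  R: 6.0% (difference: 4.2%)
  D: 4.3% (difference: 5.9%)
Step 3: 'V' most likely represents 'T' (frequency 9.1%).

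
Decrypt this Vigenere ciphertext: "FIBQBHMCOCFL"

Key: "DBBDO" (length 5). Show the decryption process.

Step 1: Key 'DBBDO' has length 5. Extended key: DBBDODBBDODB
Step 2: Decrypt each position:
  F(5) - D(3) = 2 = C
  I(8) - B(1) = 7 = H
  B(1) - B(1) = 0 = A
  Q(16) - D(3) = 13 = N
  B(1) - O(14) = 13 = N
  H(7) - D(3) = 4 = E
  M(12) - B(1) = 11 = L
  C(2) - B(1) = 1 = B
  O(14) - D(3) = 11 = L
  C(2) - O(14) = 14 = O
  F(5) - D(3) = 2 = C
  L(11) - B(1) = 10 = K
Plaintext: CHANNELBLOCK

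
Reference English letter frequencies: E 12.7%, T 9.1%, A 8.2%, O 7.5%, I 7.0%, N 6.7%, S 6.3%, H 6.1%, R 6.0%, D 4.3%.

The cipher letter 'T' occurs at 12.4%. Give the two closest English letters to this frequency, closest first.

Step 1: Observed frequency of 'T' is 12.4%.
Step 2: Compute distances to each reference frequency and sort:
  E (12.7%): difference = 0.3% <-- BEST
  T (9.1%): difference = 3.3% <-- RUNNER-UP
  A (8.2%): difference = 4.2%
  O (7.5%): difference = 4.9%
  I (7.0%): difference = 5.4%
Step 3: Most likely is 'E' (12.7%, diff 0.3%); second most likely is 'T' (9.1%, diff 3.3%).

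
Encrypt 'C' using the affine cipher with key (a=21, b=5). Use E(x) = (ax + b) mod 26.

Step 1: Convert 'C' to number: x = 2.
Step 2: E(2) = (21 * 2 + 5) mod 26 = 47 mod 26 = 21.
Step 3: Convert 21 back to letter: V.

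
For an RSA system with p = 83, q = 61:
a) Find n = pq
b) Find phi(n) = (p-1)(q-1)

Step 1: n = p * q = 83 * 61 = 5063.
Step 2: phi(n) = (p-1)(q-1) = 82 * 60 = 4920.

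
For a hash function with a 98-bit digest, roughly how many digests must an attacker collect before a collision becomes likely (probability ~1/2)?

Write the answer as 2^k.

Step 1: The birthday paradox gives collision probability ~50% after sqrt(2^n) = 2^(n/2) hashes.
Step 2: For 98-bit output: 2^(98/2) = 2^49.
Step 3: Approximately 2^49 hash computations needed.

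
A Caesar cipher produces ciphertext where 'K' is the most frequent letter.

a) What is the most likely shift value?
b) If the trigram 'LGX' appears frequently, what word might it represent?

Step 1: In English, 'E' is the most frequent letter (12.7%).
Step 2: The most frequent ciphertext letter is 'K' (position 10).
Step 3: Shift = (10 - 4) mod 26 = 6.
Step 4: Decrypt 'LGX' by shifting back 6:
  L -> F
  G -> A
  X -> R
Step 5: 'LGX' decrypts to 'FAR'.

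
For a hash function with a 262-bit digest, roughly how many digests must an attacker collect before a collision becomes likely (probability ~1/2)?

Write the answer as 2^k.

Step 1: The birthday paradox gives collision probability ~50% after sqrt(2^n) = 2^(n/2) hashes.
Step 2: For 262-bit output: 2^(262/2) = 2^131.
Step 3: Approximately 2^131 hash computations needed.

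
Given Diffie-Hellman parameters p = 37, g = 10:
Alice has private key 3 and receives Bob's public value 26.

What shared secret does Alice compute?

Step 1: s = B^a mod p = 26^3 mod 37.
  26^1 mod 37 = 26
  26^2 mod 37 = (26 * 26) mod 37 = 10
  26^3 mod 37 = (10 * 26) mod 37 = 1
Result: shared secret = 1.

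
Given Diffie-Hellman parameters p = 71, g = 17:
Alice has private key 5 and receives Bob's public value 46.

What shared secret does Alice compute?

Step 1: s = B^a mod p = 46^5 mod 71.
  46^1 mod 71 = 46
  46^2 mod 71 = (46 * 46) mod 71 = 57
  46^3 mod 71 = (57 * 46) mod 71 = 66
  46^4 mod 71 = (66 * 46) mod 71 = 54
  46^5 mod 71 = (54 * 46) mod 71 = 70
Result: shared secret = 70.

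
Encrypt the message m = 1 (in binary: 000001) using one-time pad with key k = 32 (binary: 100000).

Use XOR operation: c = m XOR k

Step 1: Write out the XOR operation bit by bit:
  Message: 000001
  Key:     100000
  XOR:     100001
Step 2: Convert to decimal: 100001 = 33.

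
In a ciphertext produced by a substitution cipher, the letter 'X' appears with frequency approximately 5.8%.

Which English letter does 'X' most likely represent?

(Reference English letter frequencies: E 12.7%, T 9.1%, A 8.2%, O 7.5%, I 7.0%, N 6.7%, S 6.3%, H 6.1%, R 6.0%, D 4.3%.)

Step 1: The observed frequency is 5.8%.
Step 2: Compare with English frequencies:
  E: 12.7% (difference: 6.9%)
  T: 9.1% (difference: 3.3%)
  A: 8.2% (difference: 2.4%)
  O: 7.5% (difference: 1.7%)
  I: 7.0% (difference: 1.2%)
  N: 6.7% (difference: 0.9%)
  S: 6.3% (difference: 0.5%)
  H: 6.1% (difference: 0.3%)
  R: 6.0% (difference: 0.2%) <-- closest
  D: 4.3% (difference: 1.5%)
Step 3: 'X' most likely represents 'R' (frequency 6.0%).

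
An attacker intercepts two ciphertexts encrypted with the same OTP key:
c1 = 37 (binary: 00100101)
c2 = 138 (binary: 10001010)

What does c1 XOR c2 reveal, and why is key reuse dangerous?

Step 1: c1 XOR c2 = (m1 XOR k) XOR (m2 XOR k).
Step 2: By XOR associativity/commutativity: = m1 XOR m2 XOR k XOR k = m1 XOR m2.
Step 3: 00100101 XOR 10001010 = 10101111 = 175.
Step 4: The key cancels out! An attacker learns m1 XOR m2 = 175, revealing the relationship between plaintexts.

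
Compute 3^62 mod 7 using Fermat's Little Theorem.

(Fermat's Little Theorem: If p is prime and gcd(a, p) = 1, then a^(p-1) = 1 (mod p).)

Step 1: Since 7 is prime, by Fermat's Little Theorem: 3^6 = 1 (mod 7).
Step 2: Reduce exponent: 62 mod 6 = 2.
Step 3: So 3^62 = 3^2 (mod 7).
Step 4: 3^2 mod 7 = 2.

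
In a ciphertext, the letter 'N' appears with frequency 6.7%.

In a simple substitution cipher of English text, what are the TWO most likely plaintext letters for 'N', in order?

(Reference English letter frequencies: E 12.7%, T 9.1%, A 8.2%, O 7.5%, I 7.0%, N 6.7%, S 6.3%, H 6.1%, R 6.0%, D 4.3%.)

Step 1: Observed frequency of 'N' is 6.7%.
Step 2: Compute distances to each reference frequency and sort:
  N (6.7%): difference = 0.0% <-- BEST
  I (7.0%): difference = 0.3% <-- RUNNER-UP
  S (6.3%): difference = 0.4%
  H (6.1%): difference = 0.6%
  R (6.0%): difference = 0.7%
Step 3: Most likely is 'N' (6.7%, diff 0.0%); second most likely is 'I' (7.0%, diff 0.3%).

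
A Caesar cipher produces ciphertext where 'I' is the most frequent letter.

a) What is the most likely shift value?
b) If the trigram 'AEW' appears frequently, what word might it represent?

Step 1: In English, 'E' is the most frequent letter (12.7%).
Step 2: The most frequent ciphertext letter is 'I' (position 8).
Step 3: Shift = (8 - 4) mod 26 = 4.
Step 4: Decrypt 'AEW' by shifting back 4:
  A -> W
  E -> A
  W -> S
Step 5: 'AEW' decrypts to 'WAS'.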